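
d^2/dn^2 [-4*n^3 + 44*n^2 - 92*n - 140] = 88 - 24*n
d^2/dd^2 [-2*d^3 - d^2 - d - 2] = -12*d - 2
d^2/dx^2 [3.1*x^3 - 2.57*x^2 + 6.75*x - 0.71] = 18.6*x - 5.14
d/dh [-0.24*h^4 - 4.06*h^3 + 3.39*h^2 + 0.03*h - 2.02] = -0.96*h^3 - 12.18*h^2 + 6.78*h + 0.03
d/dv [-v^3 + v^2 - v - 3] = -3*v^2 + 2*v - 1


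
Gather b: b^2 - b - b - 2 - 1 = b^2 - 2*b - 3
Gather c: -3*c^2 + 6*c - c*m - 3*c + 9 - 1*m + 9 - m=-3*c^2 + c*(3 - m) - 2*m + 18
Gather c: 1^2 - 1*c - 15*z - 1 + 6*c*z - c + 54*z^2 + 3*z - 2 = c*(6*z - 2) + 54*z^2 - 12*z - 2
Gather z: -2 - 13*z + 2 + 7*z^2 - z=7*z^2 - 14*z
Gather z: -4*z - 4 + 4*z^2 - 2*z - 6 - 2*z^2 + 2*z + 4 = 2*z^2 - 4*z - 6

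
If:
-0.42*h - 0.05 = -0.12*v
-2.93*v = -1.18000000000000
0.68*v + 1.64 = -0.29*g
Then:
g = -6.60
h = -0.00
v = 0.40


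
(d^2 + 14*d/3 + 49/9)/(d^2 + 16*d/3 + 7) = (d + 7/3)/(d + 3)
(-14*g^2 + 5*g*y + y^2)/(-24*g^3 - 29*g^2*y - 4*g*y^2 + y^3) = (14*g^2 - 5*g*y - y^2)/(24*g^3 + 29*g^2*y + 4*g*y^2 - y^3)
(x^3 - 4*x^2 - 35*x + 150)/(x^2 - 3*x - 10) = (x^2 + x - 30)/(x + 2)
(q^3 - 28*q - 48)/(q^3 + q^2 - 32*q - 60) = (q + 4)/(q + 5)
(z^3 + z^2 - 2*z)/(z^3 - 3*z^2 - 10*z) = (z - 1)/(z - 5)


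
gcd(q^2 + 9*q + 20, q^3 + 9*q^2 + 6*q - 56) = q + 4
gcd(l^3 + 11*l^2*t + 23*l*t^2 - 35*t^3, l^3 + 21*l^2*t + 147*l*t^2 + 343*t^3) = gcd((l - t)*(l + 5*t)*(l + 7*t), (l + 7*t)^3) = l + 7*t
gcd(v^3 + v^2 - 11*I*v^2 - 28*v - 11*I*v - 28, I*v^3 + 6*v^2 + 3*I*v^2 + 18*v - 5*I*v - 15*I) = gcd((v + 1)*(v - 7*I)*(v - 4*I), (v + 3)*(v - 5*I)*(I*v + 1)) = 1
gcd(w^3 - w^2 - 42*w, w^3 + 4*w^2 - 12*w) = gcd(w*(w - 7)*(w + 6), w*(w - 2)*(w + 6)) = w^2 + 6*w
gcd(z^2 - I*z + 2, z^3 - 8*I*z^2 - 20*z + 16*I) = z - 2*I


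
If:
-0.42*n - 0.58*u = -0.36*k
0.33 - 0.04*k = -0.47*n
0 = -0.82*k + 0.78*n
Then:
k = -0.73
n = -0.76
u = 0.10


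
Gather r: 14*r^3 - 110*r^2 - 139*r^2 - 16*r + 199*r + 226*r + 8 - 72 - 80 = 14*r^3 - 249*r^2 + 409*r - 144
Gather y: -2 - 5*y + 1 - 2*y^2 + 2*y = -2*y^2 - 3*y - 1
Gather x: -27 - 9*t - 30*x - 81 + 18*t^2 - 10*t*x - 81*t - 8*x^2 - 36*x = 18*t^2 - 90*t - 8*x^2 + x*(-10*t - 66) - 108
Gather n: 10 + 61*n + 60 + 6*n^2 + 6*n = 6*n^2 + 67*n + 70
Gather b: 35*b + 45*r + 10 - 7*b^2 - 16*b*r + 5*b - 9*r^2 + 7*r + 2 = -7*b^2 + b*(40 - 16*r) - 9*r^2 + 52*r + 12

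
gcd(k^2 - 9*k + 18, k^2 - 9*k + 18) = k^2 - 9*k + 18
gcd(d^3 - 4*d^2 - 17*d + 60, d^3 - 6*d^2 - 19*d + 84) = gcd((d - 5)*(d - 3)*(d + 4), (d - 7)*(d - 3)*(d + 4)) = d^2 + d - 12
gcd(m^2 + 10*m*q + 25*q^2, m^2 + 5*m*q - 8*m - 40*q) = m + 5*q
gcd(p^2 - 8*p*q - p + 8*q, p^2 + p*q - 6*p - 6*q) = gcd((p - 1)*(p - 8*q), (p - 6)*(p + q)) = 1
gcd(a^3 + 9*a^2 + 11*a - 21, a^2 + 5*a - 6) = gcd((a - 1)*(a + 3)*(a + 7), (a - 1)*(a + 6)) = a - 1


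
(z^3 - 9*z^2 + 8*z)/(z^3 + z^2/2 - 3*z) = 2*(z^2 - 9*z + 8)/(2*z^2 + z - 6)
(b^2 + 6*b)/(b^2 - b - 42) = b/(b - 7)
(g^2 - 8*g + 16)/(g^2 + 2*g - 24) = (g - 4)/(g + 6)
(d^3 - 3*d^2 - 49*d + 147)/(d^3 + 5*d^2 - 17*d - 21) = (d - 7)/(d + 1)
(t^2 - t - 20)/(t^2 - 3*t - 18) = (-t^2 + t + 20)/(-t^2 + 3*t + 18)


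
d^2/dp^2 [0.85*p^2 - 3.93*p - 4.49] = 1.70000000000000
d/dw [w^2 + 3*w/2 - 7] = 2*w + 3/2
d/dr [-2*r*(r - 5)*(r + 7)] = -6*r^2 - 8*r + 70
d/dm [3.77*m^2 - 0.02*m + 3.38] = 7.54*m - 0.02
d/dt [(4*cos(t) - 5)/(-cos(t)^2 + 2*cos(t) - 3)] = 2*(5*cos(t) - cos(2*t))*sin(t)/(cos(t)^2 - 2*cos(t) + 3)^2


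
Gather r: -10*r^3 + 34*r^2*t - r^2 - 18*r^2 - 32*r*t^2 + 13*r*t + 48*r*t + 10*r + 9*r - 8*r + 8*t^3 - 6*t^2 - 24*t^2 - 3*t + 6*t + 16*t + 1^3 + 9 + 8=-10*r^3 + r^2*(34*t - 19) + r*(-32*t^2 + 61*t + 11) + 8*t^3 - 30*t^2 + 19*t + 18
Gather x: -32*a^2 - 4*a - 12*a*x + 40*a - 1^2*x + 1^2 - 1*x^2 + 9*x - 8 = -32*a^2 + 36*a - x^2 + x*(8 - 12*a) - 7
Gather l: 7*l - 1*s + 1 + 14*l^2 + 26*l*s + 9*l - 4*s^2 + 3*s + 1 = 14*l^2 + l*(26*s + 16) - 4*s^2 + 2*s + 2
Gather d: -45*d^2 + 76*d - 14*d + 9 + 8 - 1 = -45*d^2 + 62*d + 16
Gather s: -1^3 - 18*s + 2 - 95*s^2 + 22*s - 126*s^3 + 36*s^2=-126*s^3 - 59*s^2 + 4*s + 1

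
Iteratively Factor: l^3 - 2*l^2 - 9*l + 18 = (l - 3)*(l^2 + l - 6) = (l - 3)*(l + 3)*(l - 2)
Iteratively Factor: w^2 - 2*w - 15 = (w + 3)*(w - 5)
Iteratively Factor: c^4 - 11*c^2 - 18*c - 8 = (c + 1)*(c^3 - c^2 - 10*c - 8) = (c + 1)^2*(c^2 - 2*c - 8) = (c + 1)^2*(c + 2)*(c - 4)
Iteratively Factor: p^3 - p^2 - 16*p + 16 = (p + 4)*(p^2 - 5*p + 4) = (p - 1)*(p + 4)*(p - 4)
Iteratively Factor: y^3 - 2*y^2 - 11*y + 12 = (y + 3)*(y^2 - 5*y + 4) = (y - 4)*(y + 3)*(y - 1)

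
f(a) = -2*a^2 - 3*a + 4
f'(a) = -4*a - 3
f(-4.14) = -17.86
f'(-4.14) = 13.56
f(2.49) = -15.87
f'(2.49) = -12.96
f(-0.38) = 4.85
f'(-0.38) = -1.48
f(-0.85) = 5.10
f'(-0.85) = 0.40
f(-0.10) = 4.28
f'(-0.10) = -2.60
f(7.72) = -138.36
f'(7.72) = -33.88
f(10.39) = -243.07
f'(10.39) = -44.56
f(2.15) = -11.70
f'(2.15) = -11.60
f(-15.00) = -401.00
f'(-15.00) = 57.00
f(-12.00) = -248.00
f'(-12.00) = 45.00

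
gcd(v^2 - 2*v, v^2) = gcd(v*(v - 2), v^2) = v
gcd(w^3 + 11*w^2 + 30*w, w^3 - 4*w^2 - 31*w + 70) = w + 5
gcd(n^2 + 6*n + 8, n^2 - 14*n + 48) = 1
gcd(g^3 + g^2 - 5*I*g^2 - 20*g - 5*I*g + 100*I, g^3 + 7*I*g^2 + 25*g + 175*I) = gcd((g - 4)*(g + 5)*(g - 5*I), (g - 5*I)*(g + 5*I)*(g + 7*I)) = g - 5*I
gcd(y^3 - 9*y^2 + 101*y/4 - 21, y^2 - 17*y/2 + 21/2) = y - 3/2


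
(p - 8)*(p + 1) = p^2 - 7*p - 8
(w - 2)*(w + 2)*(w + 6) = w^3 + 6*w^2 - 4*w - 24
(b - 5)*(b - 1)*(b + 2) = b^3 - 4*b^2 - 7*b + 10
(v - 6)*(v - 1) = v^2 - 7*v + 6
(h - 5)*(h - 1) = h^2 - 6*h + 5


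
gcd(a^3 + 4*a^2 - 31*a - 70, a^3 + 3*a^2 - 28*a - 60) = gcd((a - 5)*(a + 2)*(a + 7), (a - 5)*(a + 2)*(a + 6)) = a^2 - 3*a - 10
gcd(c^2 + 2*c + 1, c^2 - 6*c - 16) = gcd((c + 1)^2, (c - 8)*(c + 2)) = 1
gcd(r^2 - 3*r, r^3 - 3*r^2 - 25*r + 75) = r - 3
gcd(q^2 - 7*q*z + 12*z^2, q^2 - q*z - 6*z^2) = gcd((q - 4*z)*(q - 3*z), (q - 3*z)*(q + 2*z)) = -q + 3*z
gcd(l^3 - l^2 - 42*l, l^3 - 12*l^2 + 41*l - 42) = l - 7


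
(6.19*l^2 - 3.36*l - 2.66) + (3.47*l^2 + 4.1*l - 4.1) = 9.66*l^2 + 0.74*l - 6.76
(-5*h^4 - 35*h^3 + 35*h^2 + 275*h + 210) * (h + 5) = -5*h^5 - 60*h^4 - 140*h^3 + 450*h^2 + 1585*h + 1050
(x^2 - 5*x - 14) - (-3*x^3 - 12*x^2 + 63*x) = 3*x^3 + 13*x^2 - 68*x - 14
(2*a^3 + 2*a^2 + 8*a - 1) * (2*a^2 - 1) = 4*a^5 + 4*a^4 + 14*a^3 - 4*a^2 - 8*a + 1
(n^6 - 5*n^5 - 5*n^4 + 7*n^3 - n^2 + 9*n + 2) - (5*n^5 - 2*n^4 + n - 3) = n^6 - 10*n^5 - 3*n^4 + 7*n^3 - n^2 + 8*n + 5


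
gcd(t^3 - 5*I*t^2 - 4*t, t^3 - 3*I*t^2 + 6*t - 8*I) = t^2 - 5*I*t - 4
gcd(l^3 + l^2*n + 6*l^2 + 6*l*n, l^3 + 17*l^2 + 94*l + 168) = l + 6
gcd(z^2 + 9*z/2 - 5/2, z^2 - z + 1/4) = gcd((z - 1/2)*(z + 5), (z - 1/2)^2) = z - 1/2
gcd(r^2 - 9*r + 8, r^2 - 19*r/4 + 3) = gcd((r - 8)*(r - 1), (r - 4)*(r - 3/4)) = 1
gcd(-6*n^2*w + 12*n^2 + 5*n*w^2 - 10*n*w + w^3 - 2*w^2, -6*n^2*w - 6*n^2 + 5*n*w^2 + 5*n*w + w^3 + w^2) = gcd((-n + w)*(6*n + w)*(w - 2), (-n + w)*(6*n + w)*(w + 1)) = -6*n^2 + 5*n*w + w^2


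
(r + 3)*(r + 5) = r^2 + 8*r + 15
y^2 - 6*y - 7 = (y - 7)*(y + 1)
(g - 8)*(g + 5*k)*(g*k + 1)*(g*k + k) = g^4*k^2 + 5*g^3*k^3 - 7*g^3*k^2 + g^3*k - 35*g^2*k^3 - 3*g^2*k^2 - 7*g^2*k - 40*g*k^3 - 35*g*k^2 - 8*g*k - 40*k^2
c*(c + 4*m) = c^2 + 4*c*m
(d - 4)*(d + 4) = d^2 - 16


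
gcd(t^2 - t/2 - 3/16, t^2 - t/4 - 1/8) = t + 1/4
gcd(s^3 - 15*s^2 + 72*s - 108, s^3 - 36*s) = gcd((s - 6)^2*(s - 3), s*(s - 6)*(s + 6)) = s - 6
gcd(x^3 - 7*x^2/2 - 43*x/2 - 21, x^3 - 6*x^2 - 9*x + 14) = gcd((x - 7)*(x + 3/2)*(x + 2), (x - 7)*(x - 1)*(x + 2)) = x^2 - 5*x - 14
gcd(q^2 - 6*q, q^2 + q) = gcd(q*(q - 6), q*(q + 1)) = q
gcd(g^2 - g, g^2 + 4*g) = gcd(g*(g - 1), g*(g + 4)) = g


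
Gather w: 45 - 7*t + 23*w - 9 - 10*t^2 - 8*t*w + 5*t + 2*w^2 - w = -10*t^2 - 2*t + 2*w^2 + w*(22 - 8*t) + 36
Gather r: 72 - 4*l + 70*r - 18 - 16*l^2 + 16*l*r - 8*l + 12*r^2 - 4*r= -16*l^2 - 12*l + 12*r^2 + r*(16*l + 66) + 54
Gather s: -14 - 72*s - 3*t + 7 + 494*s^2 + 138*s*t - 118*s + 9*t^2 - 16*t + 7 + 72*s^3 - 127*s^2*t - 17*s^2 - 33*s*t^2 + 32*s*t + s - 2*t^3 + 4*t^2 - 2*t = 72*s^3 + s^2*(477 - 127*t) + s*(-33*t^2 + 170*t - 189) - 2*t^3 + 13*t^2 - 21*t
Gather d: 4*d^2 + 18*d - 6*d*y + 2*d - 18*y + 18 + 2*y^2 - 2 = 4*d^2 + d*(20 - 6*y) + 2*y^2 - 18*y + 16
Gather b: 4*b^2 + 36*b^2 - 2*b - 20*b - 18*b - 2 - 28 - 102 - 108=40*b^2 - 40*b - 240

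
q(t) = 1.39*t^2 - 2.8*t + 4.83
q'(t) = 2.78*t - 2.8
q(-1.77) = 14.14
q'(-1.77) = -7.72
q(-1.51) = 12.23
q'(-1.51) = -7.00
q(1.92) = 4.58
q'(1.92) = 2.54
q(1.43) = 3.67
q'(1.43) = 1.18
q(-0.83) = 8.11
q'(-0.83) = -5.11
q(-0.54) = 6.75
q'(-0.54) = -4.30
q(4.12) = 16.89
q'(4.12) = 8.65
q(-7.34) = 100.27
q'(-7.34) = -23.21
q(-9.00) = 142.62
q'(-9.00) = -27.82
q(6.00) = 38.07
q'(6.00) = 13.88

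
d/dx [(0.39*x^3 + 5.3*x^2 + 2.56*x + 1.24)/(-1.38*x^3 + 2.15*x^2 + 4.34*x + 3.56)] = (2.22044604925031e-16*x^5 + 8.1525*x^4 + 10.4508*x^3 + 26.7968*x^2 + 32.404*x + 3.732)/(1.9044*x^6 - 5.934*x^5 - 7.3559*x^4 + 8.8364*x^3 + 34.1436*x^2 + 30.9008*x + 12.6736)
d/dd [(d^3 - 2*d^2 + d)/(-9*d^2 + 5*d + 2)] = (-9*d^4 + 10*d^3 + 5*d^2 - 8*d + 2)/(81*d^4 - 90*d^3 - 11*d^2 + 20*d + 4)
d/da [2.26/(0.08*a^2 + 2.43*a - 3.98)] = (-0.3616*a - 5.4918)/(0.08*a^2 + 2.43*a - 3.98)^2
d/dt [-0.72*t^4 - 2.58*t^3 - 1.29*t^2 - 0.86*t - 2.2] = -2.88*t^3 - 7.74*t^2 - 2.58*t - 0.86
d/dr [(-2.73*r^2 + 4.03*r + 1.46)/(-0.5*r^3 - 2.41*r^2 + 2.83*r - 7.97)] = (-1.365*r^4 + 4.03*r^3 + 4.1764*r^2 + 50.5534*r - 36.2509)/(0.25*r^6 + 2.41*r^5 + 2.9781*r^4 - 5.6706*r^3 + 46.4243*r^2 - 45.1102*r + 63.5209)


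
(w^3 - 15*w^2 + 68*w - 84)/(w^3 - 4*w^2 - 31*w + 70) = (w - 6)/(w + 5)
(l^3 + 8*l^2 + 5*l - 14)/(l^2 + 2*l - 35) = (l^2 + l - 2)/(l - 5)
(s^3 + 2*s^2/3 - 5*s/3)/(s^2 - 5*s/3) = (3*s^2 + 2*s - 5)/(3*s - 5)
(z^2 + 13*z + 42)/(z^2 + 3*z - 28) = (z + 6)/(z - 4)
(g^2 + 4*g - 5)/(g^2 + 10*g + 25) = (g - 1)/(g + 5)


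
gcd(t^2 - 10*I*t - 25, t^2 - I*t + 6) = 1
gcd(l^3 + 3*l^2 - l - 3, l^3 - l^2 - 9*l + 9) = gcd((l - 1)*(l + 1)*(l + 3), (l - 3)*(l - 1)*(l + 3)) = l^2 + 2*l - 3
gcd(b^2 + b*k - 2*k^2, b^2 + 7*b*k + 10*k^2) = b + 2*k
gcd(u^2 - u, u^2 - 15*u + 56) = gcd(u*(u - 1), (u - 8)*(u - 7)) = 1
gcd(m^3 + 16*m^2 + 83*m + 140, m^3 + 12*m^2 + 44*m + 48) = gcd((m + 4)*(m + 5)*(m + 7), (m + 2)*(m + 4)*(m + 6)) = m + 4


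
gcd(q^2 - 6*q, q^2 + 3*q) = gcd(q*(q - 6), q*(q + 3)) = q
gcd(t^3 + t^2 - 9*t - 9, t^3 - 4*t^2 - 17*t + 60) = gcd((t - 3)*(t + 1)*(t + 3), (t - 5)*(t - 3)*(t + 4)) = t - 3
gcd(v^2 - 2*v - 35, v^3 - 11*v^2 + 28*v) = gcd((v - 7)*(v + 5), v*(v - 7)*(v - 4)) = v - 7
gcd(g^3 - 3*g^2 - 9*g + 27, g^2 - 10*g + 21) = g - 3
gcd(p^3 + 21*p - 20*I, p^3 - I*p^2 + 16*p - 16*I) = p^2 - 5*I*p - 4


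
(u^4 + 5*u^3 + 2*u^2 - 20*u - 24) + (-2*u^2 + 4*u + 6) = u^4 + 5*u^3 - 16*u - 18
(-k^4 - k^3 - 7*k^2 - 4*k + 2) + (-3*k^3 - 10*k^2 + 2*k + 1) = -k^4 - 4*k^3 - 17*k^2 - 2*k + 3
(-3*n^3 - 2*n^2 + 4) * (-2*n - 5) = 6*n^4 + 19*n^3 + 10*n^2 - 8*n - 20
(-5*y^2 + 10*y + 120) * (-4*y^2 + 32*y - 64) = 20*y^4 - 200*y^3 + 160*y^2 + 3200*y - 7680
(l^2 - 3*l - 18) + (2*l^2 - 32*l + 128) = 3*l^2 - 35*l + 110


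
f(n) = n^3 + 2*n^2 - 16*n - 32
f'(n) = 3*n^2 + 4*n - 16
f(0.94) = -44.44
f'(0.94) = -9.59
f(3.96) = -1.90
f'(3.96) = 46.88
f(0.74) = -42.34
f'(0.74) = -11.40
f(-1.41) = -8.27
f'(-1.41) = -15.68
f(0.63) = -41.04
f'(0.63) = -12.29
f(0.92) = -44.25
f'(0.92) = -9.78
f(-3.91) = 1.36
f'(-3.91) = 14.22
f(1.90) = -48.32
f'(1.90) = 2.43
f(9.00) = 715.00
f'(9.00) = 263.00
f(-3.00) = 7.00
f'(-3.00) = -1.00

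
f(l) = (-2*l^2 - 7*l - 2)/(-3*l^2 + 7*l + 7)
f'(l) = (-4*l - 7)/(-3*l^2 + 7*l + 7) + (6*l - 7)*(-2*l^2 - 7*l - 2)/(-3*l^2 + 7*l + 7)^2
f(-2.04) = -0.20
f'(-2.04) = -0.25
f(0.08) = -0.34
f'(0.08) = -0.68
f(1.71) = -1.94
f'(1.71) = -1.98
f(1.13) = -1.12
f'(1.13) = -1.02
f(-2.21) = -0.16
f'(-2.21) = -0.22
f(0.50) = -0.62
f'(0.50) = -0.67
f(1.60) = -1.74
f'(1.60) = -1.70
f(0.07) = -0.33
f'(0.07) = -0.68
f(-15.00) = 0.45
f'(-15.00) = -0.01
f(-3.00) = -0.02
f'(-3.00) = -0.14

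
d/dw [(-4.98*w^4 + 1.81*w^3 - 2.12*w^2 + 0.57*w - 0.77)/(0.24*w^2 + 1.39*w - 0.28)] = (-2.3904*w^5 - 20.3322*w^4 + 10.6094*w^3 - 4.604*w^2 + 1.5568*w + 0.9107)/(0.0576*w^4 + 0.6672*w^3 + 1.7977*w^2 - 0.7784*w + 0.0784)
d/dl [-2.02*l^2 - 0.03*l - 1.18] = -4.04*l - 0.03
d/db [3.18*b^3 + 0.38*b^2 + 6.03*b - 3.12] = 9.54*b^2 + 0.76*b + 6.03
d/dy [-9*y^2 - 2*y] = -18*y - 2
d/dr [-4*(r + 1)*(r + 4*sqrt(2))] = -8*r - 16*sqrt(2) - 4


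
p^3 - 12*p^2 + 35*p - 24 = (p - 8)*(p - 3)*(p - 1)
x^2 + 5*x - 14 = (x - 2)*(x + 7)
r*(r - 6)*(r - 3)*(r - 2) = r^4 - 11*r^3 + 36*r^2 - 36*r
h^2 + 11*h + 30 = (h + 5)*(h + 6)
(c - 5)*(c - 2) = c^2 - 7*c + 10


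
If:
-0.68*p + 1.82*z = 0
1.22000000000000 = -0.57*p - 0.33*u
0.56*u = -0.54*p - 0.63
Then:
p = -3.37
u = 2.13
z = -1.26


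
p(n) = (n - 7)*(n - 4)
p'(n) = 2*n - 11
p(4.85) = -1.83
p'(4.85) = -1.30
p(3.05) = 3.75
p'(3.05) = -4.90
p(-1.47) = 46.33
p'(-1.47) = -13.94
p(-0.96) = 39.48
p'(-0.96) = -12.92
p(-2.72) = 65.32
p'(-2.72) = -16.44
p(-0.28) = 31.16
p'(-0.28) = -11.56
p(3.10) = 3.51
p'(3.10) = -4.80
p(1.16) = 16.59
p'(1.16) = -8.68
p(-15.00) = 418.00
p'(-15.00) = -41.00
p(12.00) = 40.00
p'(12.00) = 13.00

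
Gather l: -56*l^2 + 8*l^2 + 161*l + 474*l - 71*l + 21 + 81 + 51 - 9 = -48*l^2 + 564*l + 144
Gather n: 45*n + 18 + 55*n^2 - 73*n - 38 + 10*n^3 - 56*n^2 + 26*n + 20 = 10*n^3 - n^2 - 2*n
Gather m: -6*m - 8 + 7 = -6*m - 1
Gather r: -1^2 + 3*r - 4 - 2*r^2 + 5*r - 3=-2*r^2 + 8*r - 8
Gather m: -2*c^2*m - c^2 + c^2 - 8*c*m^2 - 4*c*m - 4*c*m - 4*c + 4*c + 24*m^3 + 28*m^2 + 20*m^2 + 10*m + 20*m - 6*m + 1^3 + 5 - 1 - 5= 24*m^3 + m^2*(48 - 8*c) + m*(-2*c^2 - 8*c + 24)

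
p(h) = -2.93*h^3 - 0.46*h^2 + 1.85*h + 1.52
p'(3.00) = -80.02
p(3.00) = -76.18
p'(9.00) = -718.42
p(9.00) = -2155.06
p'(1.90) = -31.63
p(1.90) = -16.72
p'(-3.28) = -89.70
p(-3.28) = 93.90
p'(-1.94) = -29.45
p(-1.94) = 17.59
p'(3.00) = -80.02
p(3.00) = -76.18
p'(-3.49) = -102.00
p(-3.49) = 114.01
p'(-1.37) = -13.39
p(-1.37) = 5.66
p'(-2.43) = -47.82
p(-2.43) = 36.35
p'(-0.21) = 1.66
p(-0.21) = 1.14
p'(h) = -8.79*h^2 - 0.92*h + 1.85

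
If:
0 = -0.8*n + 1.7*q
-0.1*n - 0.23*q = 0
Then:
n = 0.00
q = 0.00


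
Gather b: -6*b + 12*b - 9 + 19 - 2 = 6*b + 8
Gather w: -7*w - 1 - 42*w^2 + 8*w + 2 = -42*w^2 + w + 1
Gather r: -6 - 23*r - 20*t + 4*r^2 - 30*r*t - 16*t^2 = 4*r^2 + r*(-30*t - 23) - 16*t^2 - 20*t - 6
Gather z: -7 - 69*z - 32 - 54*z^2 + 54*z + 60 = -54*z^2 - 15*z + 21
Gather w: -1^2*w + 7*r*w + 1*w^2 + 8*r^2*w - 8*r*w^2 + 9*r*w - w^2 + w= -8*r*w^2 + w*(8*r^2 + 16*r)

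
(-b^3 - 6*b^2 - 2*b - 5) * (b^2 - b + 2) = -b^5 - 5*b^4 + 2*b^3 - 15*b^2 + b - 10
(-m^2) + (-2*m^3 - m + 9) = -2*m^3 - m^2 - m + 9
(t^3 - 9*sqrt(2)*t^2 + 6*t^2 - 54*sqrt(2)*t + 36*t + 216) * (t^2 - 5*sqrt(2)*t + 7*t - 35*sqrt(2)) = t^5 - 14*sqrt(2)*t^4 + 13*t^4 - 182*sqrt(2)*t^3 + 168*t^3 - 768*sqrt(2)*t^2 + 1638*t^2 - 2340*sqrt(2)*t + 5292*t - 7560*sqrt(2)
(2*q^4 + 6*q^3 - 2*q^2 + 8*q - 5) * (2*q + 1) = 4*q^5 + 14*q^4 + 2*q^3 + 14*q^2 - 2*q - 5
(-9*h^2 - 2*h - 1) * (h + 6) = -9*h^3 - 56*h^2 - 13*h - 6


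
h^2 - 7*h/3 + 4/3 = (h - 4/3)*(h - 1)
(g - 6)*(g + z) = g^2 + g*z - 6*g - 6*z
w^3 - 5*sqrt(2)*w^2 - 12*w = w*(w - 6*sqrt(2))*(w + sqrt(2))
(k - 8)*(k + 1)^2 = k^3 - 6*k^2 - 15*k - 8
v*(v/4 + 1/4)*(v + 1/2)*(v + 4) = v^4/4 + 11*v^3/8 + 13*v^2/8 + v/2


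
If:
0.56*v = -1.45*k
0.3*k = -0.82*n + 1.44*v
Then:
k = -0.386206896551724*v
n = 1.89739276703112*v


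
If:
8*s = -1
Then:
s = -1/8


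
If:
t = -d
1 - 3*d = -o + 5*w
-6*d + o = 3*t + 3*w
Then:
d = -t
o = 3/2 - 3*t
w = 1/2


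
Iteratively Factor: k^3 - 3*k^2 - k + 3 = (k - 3)*(k^2 - 1) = (k - 3)*(k + 1)*(k - 1)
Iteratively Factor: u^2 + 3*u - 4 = (u - 1)*(u + 4)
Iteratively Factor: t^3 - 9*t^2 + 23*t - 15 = (t - 1)*(t^2 - 8*t + 15) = (t - 3)*(t - 1)*(t - 5)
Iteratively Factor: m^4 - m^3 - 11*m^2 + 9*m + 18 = (m - 3)*(m^3 + 2*m^2 - 5*m - 6) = (m - 3)*(m + 1)*(m^2 + m - 6) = (m - 3)*(m + 1)*(m + 3)*(m - 2)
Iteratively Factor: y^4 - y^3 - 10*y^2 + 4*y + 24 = (y + 2)*(y^3 - 3*y^2 - 4*y + 12) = (y - 2)*(y + 2)*(y^2 - y - 6) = (y - 3)*(y - 2)*(y + 2)*(y + 2)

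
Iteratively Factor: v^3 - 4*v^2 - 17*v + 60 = (v + 4)*(v^2 - 8*v + 15) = (v - 3)*(v + 4)*(v - 5)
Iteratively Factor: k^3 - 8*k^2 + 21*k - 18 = (k - 2)*(k^2 - 6*k + 9) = (k - 3)*(k - 2)*(k - 3)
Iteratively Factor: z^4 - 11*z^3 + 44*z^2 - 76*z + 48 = (z - 2)*(z^3 - 9*z^2 + 26*z - 24) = (z - 2)^2*(z^2 - 7*z + 12) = (z - 3)*(z - 2)^2*(z - 4)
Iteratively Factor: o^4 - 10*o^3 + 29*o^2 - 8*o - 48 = (o - 3)*(o^3 - 7*o^2 + 8*o + 16) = (o - 4)*(o - 3)*(o^2 - 3*o - 4) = (o - 4)*(o - 3)*(o + 1)*(o - 4)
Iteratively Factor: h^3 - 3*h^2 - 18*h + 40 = (h + 4)*(h^2 - 7*h + 10) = (h - 5)*(h + 4)*(h - 2)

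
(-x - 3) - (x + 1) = -2*x - 4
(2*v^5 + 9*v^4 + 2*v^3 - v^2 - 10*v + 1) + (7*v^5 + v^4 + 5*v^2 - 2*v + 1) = 9*v^5 + 10*v^4 + 2*v^3 + 4*v^2 - 12*v + 2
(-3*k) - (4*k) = -7*k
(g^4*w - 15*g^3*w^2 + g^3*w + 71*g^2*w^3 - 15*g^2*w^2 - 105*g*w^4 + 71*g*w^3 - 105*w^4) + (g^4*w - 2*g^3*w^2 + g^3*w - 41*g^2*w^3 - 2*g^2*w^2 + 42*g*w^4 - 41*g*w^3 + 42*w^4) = 2*g^4*w - 17*g^3*w^2 + 2*g^3*w + 30*g^2*w^3 - 17*g^2*w^2 - 63*g*w^4 + 30*g*w^3 - 63*w^4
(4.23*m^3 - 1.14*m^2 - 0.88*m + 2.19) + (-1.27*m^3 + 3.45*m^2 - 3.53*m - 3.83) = 2.96*m^3 + 2.31*m^2 - 4.41*m - 1.64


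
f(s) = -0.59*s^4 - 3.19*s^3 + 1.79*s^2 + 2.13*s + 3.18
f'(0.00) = 2.13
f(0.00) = 3.18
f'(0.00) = 2.13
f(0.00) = 3.18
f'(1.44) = -19.61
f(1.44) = -2.10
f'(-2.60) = -30.39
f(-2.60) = 38.85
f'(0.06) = 2.31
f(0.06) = 3.31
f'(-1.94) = -23.60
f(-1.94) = 20.72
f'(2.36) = -73.74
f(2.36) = -42.06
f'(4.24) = -334.63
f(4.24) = -389.45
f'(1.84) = -38.38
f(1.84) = -13.48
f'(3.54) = -209.82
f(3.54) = -201.02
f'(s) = -2.36*s^3 - 9.57*s^2 + 3.58*s + 2.13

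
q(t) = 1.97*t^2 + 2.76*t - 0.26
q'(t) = 3.94*t + 2.76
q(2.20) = 15.35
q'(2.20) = 11.43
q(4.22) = 46.47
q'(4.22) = 19.39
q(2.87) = 23.89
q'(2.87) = 14.07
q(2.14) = 14.67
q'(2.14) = 11.19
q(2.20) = 15.35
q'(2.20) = 11.43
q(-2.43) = 4.67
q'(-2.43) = -6.81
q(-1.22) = -0.70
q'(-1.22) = -2.05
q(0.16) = 0.23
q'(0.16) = 3.39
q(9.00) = 184.15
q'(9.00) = 38.22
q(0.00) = -0.26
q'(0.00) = 2.76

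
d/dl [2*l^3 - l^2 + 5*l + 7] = 6*l^2 - 2*l + 5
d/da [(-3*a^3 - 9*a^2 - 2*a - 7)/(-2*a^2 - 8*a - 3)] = (6*a^4 + 48*a^3 + 95*a^2 + 26*a - 50)/(4*a^4 + 32*a^3 + 76*a^2 + 48*a + 9)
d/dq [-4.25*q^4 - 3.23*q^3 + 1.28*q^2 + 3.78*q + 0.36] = -17.0*q^3 - 9.69*q^2 + 2.56*q + 3.78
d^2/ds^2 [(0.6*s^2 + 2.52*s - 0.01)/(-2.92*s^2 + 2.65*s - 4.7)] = (7.105427357601e-15*s^4 - 52.258656*s^3 + 49.917984*s^2 + 207.0426*s - 89.41523)/(24.897088*s^6 - 67.78488*s^5 + 181.73934*s^4 - 236.821225*s^3 + 292.52565*s^2 - 175.6155*s + 103.823)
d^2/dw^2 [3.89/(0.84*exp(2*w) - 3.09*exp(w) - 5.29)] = ((12.0201 - 13.0704*exp(w))*(-0.84*exp(2*w) + 3.09*exp(w) + 5.29) - 3.89*(1.68*exp(w) - 3.09)*(3.36*exp(w) - 6.18)*exp(w))*exp(w)/(-0.84*exp(2*w) + 3.09*exp(w) + 5.29)^3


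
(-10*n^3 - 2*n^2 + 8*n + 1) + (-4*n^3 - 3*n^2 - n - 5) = -14*n^3 - 5*n^2 + 7*n - 4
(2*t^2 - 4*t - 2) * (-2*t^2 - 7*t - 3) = -4*t^4 - 6*t^3 + 26*t^2 + 26*t + 6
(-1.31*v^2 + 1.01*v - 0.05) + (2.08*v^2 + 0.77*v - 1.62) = 0.77*v^2 + 1.78*v - 1.67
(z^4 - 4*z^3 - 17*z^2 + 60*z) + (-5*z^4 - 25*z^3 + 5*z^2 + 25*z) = -4*z^4 - 29*z^3 - 12*z^2 + 85*z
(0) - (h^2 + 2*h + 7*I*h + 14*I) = -h^2 - 2*h - 7*I*h - 14*I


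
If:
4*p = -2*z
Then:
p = -z/2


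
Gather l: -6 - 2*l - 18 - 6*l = -8*l - 24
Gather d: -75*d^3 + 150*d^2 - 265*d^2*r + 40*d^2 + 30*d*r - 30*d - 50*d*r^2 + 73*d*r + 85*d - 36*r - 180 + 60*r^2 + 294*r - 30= -75*d^3 + d^2*(190 - 265*r) + d*(-50*r^2 + 103*r + 55) + 60*r^2 + 258*r - 210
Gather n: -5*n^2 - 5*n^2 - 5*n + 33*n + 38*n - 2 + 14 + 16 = -10*n^2 + 66*n + 28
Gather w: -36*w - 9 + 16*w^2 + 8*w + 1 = 16*w^2 - 28*w - 8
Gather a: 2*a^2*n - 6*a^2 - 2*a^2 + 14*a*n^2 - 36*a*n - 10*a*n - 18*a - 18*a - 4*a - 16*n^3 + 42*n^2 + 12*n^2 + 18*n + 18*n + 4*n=a^2*(2*n - 8) + a*(14*n^2 - 46*n - 40) - 16*n^3 + 54*n^2 + 40*n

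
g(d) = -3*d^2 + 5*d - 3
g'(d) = 5 - 6*d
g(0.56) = -1.14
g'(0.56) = 1.64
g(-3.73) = -63.39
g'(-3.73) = 27.38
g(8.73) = -187.99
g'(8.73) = -47.38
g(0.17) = -2.24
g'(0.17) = 3.98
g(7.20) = -122.52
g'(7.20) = -38.20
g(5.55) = -67.66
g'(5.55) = -28.30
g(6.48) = -96.57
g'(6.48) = -33.88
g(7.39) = -129.89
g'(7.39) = -39.34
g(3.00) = -15.00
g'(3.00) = -13.00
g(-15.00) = -753.00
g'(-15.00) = 95.00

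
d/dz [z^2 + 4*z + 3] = 2*z + 4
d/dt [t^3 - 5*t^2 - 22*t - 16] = 3*t^2 - 10*t - 22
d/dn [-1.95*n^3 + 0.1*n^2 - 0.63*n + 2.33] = -5.85*n^2 + 0.2*n - 0.63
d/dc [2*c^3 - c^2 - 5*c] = 6*c^2 - 2*c - 5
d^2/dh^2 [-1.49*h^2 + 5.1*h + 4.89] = -2.98000000000000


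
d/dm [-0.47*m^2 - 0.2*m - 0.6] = -0.94*m - 0.2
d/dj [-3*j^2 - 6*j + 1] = -6*j - 6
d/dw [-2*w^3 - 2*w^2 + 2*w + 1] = -6*w^2 - 4*w + 2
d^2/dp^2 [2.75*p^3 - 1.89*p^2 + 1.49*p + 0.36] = 16.5*p - 3.78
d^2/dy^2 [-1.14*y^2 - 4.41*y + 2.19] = -2.28000000000000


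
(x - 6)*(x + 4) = x^2 - 2*x - 24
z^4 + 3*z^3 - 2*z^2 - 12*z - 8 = (z - 2)*(z + 1)*(z + 2)^2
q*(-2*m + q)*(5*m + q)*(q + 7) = -10*m^2*q^2 - 70*m^2*q + 3*m*q^3 + 21*m*q^2 + q^4 + 7*q^3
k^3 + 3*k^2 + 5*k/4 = k*(k + 1/2)*(k + 5/2)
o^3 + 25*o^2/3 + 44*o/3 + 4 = (o + 1/3)*(o + 2)*(o + 6)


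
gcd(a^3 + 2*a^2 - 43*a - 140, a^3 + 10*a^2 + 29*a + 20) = a^2 + 9*a + 20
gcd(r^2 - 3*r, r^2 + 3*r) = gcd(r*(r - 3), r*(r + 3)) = r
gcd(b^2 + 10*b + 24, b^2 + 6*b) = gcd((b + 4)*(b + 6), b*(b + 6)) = b + 6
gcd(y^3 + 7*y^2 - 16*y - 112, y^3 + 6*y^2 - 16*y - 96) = y^2 - 16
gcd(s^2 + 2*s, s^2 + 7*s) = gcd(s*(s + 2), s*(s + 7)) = s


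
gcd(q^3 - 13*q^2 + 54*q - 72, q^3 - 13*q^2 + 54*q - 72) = q^3 - 13*q^2 + 54*q - 72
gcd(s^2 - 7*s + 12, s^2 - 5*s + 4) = s - 4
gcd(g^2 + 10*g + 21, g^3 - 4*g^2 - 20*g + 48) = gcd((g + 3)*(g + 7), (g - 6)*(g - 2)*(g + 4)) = 1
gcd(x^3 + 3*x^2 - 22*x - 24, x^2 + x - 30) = x + 6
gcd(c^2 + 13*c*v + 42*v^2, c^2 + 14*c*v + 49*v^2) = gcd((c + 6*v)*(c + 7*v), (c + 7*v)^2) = c + 7*v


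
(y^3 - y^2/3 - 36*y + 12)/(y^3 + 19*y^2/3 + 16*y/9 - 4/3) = 3*(y - 6)/(3*y + 2)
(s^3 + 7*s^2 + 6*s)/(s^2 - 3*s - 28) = s*(s^2 + 7*s + 6)/(s^2 - 3*s - 28)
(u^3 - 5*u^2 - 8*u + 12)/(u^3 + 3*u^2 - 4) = (u - 6)/(u + 2)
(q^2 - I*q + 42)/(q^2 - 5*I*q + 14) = (q + 6*I)/(q + 2*I)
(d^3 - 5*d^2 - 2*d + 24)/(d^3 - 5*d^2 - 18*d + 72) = (d^2 - 2*d - 8)/(d^2 - 2*d - 24)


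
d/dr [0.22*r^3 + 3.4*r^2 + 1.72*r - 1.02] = 0.66*r^2 + 6.8*r + 1.72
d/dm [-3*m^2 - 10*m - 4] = -6*m - 10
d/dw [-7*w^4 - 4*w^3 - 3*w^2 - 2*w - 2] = -28*w^3 - 12*w^2 - 6*w - 2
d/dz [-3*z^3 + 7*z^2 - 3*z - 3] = -9*z^2 + 14*z - 3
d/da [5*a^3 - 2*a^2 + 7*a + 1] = 15*a^2 - 4*a + 7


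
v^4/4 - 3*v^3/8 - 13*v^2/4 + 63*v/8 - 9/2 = (v/4 + 1)*(v - 3)*(v - 3/2)*(v - 1)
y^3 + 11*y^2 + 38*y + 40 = (y + 2)*(y + 4)*(y + 5)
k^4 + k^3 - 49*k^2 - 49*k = k*(k - 7)*(k + 1)*(k + 7)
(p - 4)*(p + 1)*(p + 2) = p^3 - p^2 - 10*p - 8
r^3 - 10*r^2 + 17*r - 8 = (r - 8)*(r - 1)^2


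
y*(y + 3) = y^2 + 3*y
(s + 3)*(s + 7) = s^2 + 10*s + 21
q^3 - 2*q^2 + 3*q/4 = q*(q - 3/2)*(q - 1/2)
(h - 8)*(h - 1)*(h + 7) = h^3 - 2*h^2 - 55*h + 56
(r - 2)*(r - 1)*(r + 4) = r^3 + r^2 - 10*r + 8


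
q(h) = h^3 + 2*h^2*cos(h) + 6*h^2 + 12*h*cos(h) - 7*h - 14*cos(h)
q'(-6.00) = 21.39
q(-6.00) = 28.56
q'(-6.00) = 21.39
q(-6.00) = 28.56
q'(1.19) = 14.87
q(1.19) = 3.01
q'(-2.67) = -33.27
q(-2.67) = 70.74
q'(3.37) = 53.82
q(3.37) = 34.95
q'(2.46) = 6.31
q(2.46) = 12.53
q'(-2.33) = -43.08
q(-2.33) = 57.64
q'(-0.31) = -5.53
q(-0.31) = -13.98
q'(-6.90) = 39.39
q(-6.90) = 4.16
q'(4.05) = 126.61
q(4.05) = 95.04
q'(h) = -2*h^2*sin(h) + 3*h^2 - 12*h*sin(h) + 4*h*cos(h) + 12*h + 14*sin(h) + 12*cos(h) - 7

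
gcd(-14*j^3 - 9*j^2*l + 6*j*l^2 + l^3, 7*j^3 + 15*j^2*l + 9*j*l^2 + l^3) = 7*j^2 + 8*j*l + l^2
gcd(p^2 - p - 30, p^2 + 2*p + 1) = 1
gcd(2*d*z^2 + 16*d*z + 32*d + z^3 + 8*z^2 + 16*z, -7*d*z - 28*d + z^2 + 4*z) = z + 4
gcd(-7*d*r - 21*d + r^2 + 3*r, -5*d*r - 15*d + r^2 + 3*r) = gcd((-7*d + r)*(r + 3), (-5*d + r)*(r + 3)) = r + 3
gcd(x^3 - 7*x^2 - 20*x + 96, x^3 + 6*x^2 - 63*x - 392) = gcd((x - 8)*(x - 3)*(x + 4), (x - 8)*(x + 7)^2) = x - 8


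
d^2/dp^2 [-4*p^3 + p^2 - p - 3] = 2 - 24*p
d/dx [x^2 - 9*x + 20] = 2*x - 9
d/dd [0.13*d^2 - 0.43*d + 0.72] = 0.26*d - 0.43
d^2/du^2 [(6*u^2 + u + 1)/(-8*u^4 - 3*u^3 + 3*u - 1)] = 2*(-1152*u^8 - 816*u^7 - 886*u^6 - 1251*u^5 + 288*u^4 + 245*u^3 + 93*u^2 + 9*u - 18)/(512*u^12 + 576*u^11 + 216*u^10 - 549*u^9 - 240*u^8 + 63*u^7 + 243*u^6 - 63*u^5 - 30*u^4 - 18*u^3 + 27*u^2 - 9*u + 1)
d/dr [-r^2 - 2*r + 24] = -2*r - 2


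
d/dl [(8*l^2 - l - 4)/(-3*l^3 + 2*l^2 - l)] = 2*(12*l^4 - 3*l^3 - 21*l^2 + 8*l - 2)/(l^2*(9*l^4 - 12*l^3 + 10*l^2 - 4*l + 1))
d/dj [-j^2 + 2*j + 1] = 2 - 2*j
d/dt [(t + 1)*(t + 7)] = 2*t + 8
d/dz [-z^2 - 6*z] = -2*z - 6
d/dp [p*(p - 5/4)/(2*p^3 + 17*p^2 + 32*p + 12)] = (-8*p^4 + 20*p^3 + 213*p^2 + 96*p - 60)/(4*(4*p^6 + 68*p^5 + 417*p^4 + 1136*p^3 + 1432*p^2 + 768*p + 144))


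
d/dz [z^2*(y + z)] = z*(2*y + 3*z)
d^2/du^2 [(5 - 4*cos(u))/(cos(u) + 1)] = 9*(sin(u)^2 + cos(u) + 1)/(cos(u) + 1)^3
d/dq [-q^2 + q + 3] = 1 - 2*q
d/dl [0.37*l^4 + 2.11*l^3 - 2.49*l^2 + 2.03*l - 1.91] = 1.48*l^3 + 6.33*l^2 - 4.98*l + 2.03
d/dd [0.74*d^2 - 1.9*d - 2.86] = 1.48*d - 1.9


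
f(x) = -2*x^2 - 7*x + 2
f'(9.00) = -43.00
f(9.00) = -223.00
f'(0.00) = -7.00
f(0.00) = 2.00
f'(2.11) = -15.44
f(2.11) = -21.67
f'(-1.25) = -2.00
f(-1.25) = 7.62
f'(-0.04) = -6.84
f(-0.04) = 2.28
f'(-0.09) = -6.64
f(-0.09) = 2.61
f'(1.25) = -12.00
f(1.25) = -9.88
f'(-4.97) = 12.88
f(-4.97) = -12.61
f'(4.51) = -25.04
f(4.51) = -70.25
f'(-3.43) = 6.72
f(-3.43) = 2.48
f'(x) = -4*x - 7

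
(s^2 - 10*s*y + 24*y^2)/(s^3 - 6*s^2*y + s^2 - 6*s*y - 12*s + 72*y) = (s - 4*y)/(s^2 + s - 12)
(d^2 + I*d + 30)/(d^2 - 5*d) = (d^2 + I*d + 30)/(d*(d - 5))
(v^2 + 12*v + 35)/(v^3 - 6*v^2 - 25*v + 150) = (v + 7)/(v^2 - 11*v + 30)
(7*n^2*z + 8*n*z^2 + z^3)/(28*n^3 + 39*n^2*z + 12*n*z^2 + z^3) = z/(4*n + z)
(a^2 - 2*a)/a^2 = (a - 2)/a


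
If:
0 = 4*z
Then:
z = 0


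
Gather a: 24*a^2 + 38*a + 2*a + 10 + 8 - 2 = 24*a^2 + 40*a + 16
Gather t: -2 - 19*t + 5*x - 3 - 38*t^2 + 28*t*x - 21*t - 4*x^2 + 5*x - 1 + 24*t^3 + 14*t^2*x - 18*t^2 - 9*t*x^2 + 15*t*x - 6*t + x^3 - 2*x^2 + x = 24*t^3 + t^2*(14*x - 56) + t*(-9*x^2 + 43*x - 46) + x^3 - 6*x^2 + 11*x - 6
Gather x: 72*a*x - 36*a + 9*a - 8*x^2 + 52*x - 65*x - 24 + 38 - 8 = -27*a - 8*x^2 + x*(72*a - 13) + 6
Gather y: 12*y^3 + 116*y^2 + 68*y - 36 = 12*y^3 + 116*y^2 + 68*y - 36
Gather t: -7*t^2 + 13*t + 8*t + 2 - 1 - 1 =-7*t^2 + 21*t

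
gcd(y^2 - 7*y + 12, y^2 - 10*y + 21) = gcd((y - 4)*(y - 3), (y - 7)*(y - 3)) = y - 3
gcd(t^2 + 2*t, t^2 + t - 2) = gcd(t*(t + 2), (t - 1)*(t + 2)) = t + 2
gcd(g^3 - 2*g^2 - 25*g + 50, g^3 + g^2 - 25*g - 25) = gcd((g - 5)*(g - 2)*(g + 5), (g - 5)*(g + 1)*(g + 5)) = g^2 - 25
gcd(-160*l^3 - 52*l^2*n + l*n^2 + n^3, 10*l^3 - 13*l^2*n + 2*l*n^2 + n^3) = 5*l + n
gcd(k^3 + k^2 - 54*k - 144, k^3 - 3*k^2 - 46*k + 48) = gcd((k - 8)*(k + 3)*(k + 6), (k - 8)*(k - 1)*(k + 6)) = k^2 - 2*k - 48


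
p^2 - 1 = (p - 1)*(p + 1)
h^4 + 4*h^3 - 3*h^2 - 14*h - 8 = (h - 2)*(h + 1)^2*(h + 4)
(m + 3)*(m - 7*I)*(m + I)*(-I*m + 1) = -I*m^4 - 5*m^3 - 3*I*m^3 - 15*m^2 - 13*I*m^2 + 7*m - 39*I*m + 21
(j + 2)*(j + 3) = j^2 + 5*j + 6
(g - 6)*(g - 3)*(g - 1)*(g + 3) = g^4 - 7*g^3 - 3*g^2 + 63*g - 54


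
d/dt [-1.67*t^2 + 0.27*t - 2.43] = 0.27 - 3.34*t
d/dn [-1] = 0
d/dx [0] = 0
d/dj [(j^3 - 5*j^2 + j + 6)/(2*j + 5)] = (4*j^3 + 5*j^2 - 50*j - 7)/(4*j^2 + 20*j + 25)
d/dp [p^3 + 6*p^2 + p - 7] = 3*p^2 + 12*p + 1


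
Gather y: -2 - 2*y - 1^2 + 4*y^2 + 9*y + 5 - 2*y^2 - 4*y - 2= 2*y^2 + 3*y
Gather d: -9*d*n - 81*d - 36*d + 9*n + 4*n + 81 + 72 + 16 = d*(-9*n - 117) + 13*n + 169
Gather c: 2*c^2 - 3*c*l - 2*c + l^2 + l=2*c^2 + c*(-3*l - 2) + l^2 + l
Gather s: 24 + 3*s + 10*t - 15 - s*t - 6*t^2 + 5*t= s*(3 - t) - 6*t^2 + 15*t + 9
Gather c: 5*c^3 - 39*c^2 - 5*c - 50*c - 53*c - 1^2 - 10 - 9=5*c^3 - 39*c^2 - 108*c - 20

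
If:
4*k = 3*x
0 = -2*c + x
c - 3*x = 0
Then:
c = 0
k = 0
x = 0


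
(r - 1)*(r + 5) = r^2 + 4*r - 5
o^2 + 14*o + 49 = (o + 7)^2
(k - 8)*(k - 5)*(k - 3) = k^3 - 16*k^2 + 79*k - 120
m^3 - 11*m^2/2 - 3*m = m*(m - 6)*(m + 1/2)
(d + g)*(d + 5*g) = d^2 + 6*d*g + 5*g^2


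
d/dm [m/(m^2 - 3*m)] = -1/(m - 3)^2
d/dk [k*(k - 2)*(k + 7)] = 3*k^2 + 10*k - 14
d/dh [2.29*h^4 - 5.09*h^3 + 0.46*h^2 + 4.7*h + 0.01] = 9.16*h^3 - 15.27*h^2 + 0.92*h + 4.7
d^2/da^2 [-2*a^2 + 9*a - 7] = -4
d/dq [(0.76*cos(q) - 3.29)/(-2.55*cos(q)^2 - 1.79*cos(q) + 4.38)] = (-1.938*cos(q)^2 + 16.779*cos(q) + 2.5603)*sin(q)/(6.5025*cos(q)^4 + 9.129*cos(q)^3 - 19.1339*cos(q)^2 - 15.6804*cos(q) + 19.1844)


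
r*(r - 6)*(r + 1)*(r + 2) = r^4 - 3*r^3 - 16*r^2 - 12*r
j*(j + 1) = j^2 + j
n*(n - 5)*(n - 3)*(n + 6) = n^4 - 2*n^3 - 33*n^2 + 90*n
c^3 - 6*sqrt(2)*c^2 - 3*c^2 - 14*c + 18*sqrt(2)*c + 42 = (c - 3)*(c - 7*sqrt(2))*(c + sqrt(2))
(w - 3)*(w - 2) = w^2 - 5*w + 6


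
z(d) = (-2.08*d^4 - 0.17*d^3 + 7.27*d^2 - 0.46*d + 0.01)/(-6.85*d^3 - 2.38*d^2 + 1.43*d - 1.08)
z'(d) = (20.55*d^2 + 4.76*d - 1.43)*(-2.08*d^4 - 0.17*d^3 + 7.27*d^2 - 0.46*d + 0.01)/(-6.85*d^3 - 2.38*d^2 + 1.43*d - 1.08)^2 + (-8.32*d^3 - 0.51*d^2 + 14.54*d - 0.46)/(-6.85*d^3 - 2.38*d^2 + 1.43*d - 1.08) = (14.248*d^6 + 9.9008*d^5 + 41.2809*d^4 + 2.19740000000001*d^3 + 10.0576*d^2 - 15.6556*d + 0.4825)/(46.9225*d^6 + 32.606*d^5 - 13.9266*d^4 + 7.9892*d^3 + 7.1857*d^2 - 3.0888*d + 1.1664)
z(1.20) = -0.36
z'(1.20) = 0.71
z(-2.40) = -0.31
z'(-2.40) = 0.58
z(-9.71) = -2.93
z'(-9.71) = 0.31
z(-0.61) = -2.14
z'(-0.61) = 11.47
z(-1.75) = 0.17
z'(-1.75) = 1.02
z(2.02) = 0.11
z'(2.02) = 0.49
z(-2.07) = -0.10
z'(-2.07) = 0.72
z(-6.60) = -1.93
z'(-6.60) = 0.33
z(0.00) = -0.01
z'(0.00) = 0.41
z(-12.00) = -3.64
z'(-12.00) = 0.31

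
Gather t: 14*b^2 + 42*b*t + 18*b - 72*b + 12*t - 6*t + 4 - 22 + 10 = 14*b^2 - 54*b + t*(42*b + 6) - 8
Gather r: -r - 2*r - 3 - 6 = -3*r - 9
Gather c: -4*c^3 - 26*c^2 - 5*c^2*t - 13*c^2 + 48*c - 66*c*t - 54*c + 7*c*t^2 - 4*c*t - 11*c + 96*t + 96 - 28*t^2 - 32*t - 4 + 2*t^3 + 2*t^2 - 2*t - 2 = -4*c^3 + c^2*(-5*t - 39) + c*(7*t^2 - 70*t - 17) + 2*t^3 - 26*t^2 + 62*t + 90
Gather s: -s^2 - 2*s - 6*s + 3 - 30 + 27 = -s^2 - 8*s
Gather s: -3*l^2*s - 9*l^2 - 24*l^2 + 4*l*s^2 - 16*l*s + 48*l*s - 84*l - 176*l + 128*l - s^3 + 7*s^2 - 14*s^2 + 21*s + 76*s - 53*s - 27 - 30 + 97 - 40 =-33*l^2 - 132*l - s^3 + s^2*(4*l - 7) + s*(-3*l^2 + 32*l + 44)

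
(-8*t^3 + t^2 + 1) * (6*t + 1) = -48*t^4 - 2*t^3 + t^2 + 6*t + 1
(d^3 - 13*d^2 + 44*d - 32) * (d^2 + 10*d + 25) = d^5 - 3*d^4 - 61*d^3 + 83*d^2 + 780*d - 800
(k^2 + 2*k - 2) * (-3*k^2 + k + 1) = -3*k^4 - 5*k^3 + 9*k^2 - 2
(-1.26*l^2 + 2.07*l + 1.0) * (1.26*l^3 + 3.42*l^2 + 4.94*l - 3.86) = -1.5876*l^5 - 1.701*l^4 + 2.115*l^3 + 18.5094*l^2 - 3.0502*l - 3.86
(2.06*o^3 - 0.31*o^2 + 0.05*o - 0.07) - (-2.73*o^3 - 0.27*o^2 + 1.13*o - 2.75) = 4.79*o^3 - 0.04*o^2 - 1.08*o + 2.68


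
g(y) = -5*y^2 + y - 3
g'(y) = 1 - 10*y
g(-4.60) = -113.40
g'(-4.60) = 47.00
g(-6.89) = -247.25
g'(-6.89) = 69.90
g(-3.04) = -52.25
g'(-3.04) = 31.40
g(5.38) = -142.34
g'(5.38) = -52.80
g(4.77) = -111.99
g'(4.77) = -46.70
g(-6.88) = -246.55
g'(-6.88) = 69.80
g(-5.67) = -169.41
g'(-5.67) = 57.70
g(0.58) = -4.10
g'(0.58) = -4.80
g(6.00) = -177.00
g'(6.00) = -59.00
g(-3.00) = -51.00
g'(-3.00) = 31.00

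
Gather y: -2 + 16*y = 16*y - 2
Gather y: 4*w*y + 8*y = y*(4*w + 8)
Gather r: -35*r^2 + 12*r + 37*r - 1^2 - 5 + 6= -35*r^2 + 49*r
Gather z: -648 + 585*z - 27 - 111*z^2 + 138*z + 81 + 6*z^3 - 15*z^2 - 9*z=6*z^3 - 126*z^2 + 714*z - 594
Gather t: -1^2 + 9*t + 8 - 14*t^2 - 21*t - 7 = -14*t^2 - 12*t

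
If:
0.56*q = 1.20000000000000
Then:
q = 2.14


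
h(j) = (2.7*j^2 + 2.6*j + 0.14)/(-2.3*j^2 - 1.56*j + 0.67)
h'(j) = (4.6*j + 1.56)*(2.7*j^2 + 2.6*j + 0.14)/(-2.3*j^2 - 1.56*j + 0.67)^2 + (5.4*j + 2.6)/(-2.3*j^2 - 1.56*j + 0.67)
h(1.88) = -1.40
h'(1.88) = 0.15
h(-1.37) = -1.09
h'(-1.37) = -0.25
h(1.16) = -1.60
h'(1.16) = 0.52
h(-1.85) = -1.06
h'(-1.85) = 0.01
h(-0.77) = -0.51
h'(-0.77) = -1.06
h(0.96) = -1.74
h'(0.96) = 0.88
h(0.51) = -3.00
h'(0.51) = 8.77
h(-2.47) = -1.07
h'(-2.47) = 0.02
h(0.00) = 0.21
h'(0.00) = 4.37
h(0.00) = 0.21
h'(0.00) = 4.37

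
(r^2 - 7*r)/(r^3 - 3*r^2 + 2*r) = (r - 7)/(r^2 - 3*r + 2)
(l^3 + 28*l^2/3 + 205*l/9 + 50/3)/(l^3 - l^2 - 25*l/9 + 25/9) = (3*l^2 + 23*l + 30)/(3*l^2 - 8*l + 5)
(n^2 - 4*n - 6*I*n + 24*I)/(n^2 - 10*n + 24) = (n - 6*I)/(n - 6)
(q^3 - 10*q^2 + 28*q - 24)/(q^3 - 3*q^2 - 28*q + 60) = (q - 2)/(q + 5)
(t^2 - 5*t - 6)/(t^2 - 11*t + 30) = (t + 1)/(t - 5)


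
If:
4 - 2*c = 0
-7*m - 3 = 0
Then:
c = 2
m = -3/7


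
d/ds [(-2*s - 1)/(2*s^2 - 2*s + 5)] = 4*(s^2 + s - 3)/(4*s^4 - 8*s^3 + 24*s^2 - 20*s + 25)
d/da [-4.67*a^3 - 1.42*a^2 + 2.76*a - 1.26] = -14.01*a^2 - 2.84*a + 2.76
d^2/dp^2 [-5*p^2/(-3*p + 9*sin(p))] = (-5*p^3*sin(p) + 15*p^2*cos(2*p)/2 + 45*p^2/2 - 30*p*sin(2*p) - 15*cos(2*p) + 15)/(p - 3*sin(p))^3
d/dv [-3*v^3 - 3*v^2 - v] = -9*v^2 - 6*v - 1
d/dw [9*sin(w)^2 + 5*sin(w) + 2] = (18*sin(w) + 5)*cos(w)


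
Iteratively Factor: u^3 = (u)*(u^2) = u^2*(u)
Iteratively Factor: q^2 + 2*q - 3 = (q - 1)*(q + 3)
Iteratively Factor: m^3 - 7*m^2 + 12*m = (m)*(m^2 - 7*m + 12) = m*(m - 4)*(m - 3)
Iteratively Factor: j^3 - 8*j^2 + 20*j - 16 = (j - 4)*(j^2 - 4*j + 4) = (j - 4)*(j - 2)*(j - 2)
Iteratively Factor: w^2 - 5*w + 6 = (w - 2)*(w - 3)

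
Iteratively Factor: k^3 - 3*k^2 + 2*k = (k - 2)*(k^2 - k) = k*(k - 2)*(k - 1)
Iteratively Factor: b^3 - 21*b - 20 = (b + 4)*(b^2 - 4*b - 5) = (b + 1)*(b + 4)*(b - 5)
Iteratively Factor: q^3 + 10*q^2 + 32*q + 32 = (q + 4)*(q^2 + 6*q + 8) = (q + 2)*(q + 4)*(q + 4)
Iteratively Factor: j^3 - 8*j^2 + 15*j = (j - 3)*(j^2 - 5*j) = (j - 5)*(j - 3)*(j)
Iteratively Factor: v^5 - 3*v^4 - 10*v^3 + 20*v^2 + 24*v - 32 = (v - 2)*(v^4 - v^3 - 12*v^2 - 4*v + 16) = (v - 2)*(v - 1)*(v^3 - 12*v - 16) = (v - 2)*(v - 1)*(v + 2)*(v^2 - 2*v - 8) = (v - 2)*(v - 1)*(v + 2)^2*(v - 4)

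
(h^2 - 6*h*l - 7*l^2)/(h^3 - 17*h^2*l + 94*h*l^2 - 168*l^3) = (h + l)/(h^2 - 10*h*l + 24*l^2)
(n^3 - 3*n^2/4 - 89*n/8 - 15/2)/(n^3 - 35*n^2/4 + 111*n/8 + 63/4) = (2*n^2 - 3*n - 20)/(2*n^2 - 19*n + 42)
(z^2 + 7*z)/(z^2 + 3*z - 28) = z/(z - 4)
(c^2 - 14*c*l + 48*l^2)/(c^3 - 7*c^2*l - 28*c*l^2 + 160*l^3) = (c - 6*l)/(c^2 + c*l - 20*l^2)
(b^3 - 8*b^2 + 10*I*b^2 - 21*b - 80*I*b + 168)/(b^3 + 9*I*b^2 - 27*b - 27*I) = (b^2 + b*(-8 + 7*I) - 56*I)/(b^2 + 6*I*b - 9)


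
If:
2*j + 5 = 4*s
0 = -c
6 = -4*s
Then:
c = 0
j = -11/2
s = -3/2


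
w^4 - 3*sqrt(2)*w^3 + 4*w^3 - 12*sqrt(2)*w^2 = w^2*(w + 4)*(w - 3*sqrt(2))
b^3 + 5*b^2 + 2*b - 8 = (b - 1)*(b + 2)*(b + 4)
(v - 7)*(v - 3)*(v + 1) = v^3 - 9*v^2 + 11*v + 21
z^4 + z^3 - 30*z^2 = z^2*(z - 5)*(z + 6)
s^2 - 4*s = s*(s - 4)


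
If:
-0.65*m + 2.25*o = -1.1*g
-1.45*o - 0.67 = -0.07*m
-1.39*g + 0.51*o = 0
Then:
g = -0.21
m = -2.35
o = -0.58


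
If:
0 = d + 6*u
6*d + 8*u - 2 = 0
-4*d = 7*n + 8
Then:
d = 3/7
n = -68/49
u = -1/14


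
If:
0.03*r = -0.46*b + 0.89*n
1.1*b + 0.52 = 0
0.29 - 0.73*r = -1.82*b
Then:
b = -0.47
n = -0.27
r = -0.78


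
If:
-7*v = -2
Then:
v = 2/7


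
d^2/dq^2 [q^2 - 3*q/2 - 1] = 2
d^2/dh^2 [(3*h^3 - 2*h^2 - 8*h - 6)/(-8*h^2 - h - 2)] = 2*(541*h^3 + 1038*h^2 - 276*h - 98)/(512*h^6 + 192*h^5 + 408*h^4 + 97*h^3 + 102*h^2 + 12*h + 8)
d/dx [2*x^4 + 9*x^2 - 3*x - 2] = 8*x^3 + 18*x - 3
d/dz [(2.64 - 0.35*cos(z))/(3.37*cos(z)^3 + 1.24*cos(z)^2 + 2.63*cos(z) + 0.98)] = (-2.359*cos(z)^3 + 26.2564*cos(z)^2 + 6.5472*cos(z) + 7.2862)*sin(z)/(11.3569*cos(z)^6 + 8.3576*cos(z)^5 + 19.2638*cos(z)^4 + 13.1276*cos(z)^3 + 9.3473*cos(z)^2 + 5.1548*cos(z) + 0.9604)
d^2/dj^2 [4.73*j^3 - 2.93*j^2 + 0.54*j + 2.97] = 28.38*j - 5.86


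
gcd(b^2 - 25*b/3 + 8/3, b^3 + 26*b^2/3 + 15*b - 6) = b - 1/3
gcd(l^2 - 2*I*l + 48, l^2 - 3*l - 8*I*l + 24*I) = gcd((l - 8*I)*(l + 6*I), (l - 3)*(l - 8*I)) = l - 8*I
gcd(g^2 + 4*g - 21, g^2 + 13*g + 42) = g + 7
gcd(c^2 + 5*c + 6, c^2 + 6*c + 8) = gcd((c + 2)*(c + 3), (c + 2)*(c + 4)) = c + 2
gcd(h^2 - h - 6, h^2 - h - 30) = 1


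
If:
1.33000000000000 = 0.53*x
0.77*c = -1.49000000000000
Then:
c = -1.94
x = 2.51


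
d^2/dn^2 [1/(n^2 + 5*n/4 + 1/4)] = 8*(-16*n^2 - 20*n + (8*n + 5)^2 - 4)/(4*n^2 + 5*n + 1)^3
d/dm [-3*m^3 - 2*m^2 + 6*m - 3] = -9*m^2 - 4*m + 6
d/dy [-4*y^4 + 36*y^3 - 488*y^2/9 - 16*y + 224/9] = -16*y^3 + 108*y^2 - 976*y/9 - 16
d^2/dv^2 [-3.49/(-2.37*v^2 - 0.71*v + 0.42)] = (-39.205962*v^2 - 11.745246*v + 3.49*(4.74*v + 0.71)*(9.48*v + 1.42) + 6.947892)/(2.37*v^2 + 0.71*v - 0.42)^3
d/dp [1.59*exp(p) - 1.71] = 1.59*exp(p)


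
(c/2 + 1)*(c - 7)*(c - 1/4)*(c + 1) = c^4/2 - 17*c^3/8 - 9*c^2 - 37*c/8 + 7/4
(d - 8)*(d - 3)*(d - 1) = d^3 - 12*d^2 + 35*d - 24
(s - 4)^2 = s^2 - 8*s + 16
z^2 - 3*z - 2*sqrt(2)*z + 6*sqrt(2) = (z - 3)*(z - 2*sqrt(2))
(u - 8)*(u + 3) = u^2 - 5*u - 24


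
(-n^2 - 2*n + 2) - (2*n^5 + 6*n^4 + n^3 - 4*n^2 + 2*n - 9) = -2*n^5 - 6*n^4 - n^3 + 3*n^2 - 4*n + 11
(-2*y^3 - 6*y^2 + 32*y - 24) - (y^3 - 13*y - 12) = -3*y^3 - 6*y^2 + 45*y - 12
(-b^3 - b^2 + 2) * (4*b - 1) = -4*b^4 - 3*b^3 + b^2 + 8*b - 2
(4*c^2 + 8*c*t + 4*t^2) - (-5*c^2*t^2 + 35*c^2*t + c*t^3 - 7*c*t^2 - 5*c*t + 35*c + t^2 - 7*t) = 5*c^2*t^2 - 35*c^2*t + 4*c^2 - c*t^3 + 7*c*t^2 + 13*c*t - 35*c + 3*t^2 + 7*t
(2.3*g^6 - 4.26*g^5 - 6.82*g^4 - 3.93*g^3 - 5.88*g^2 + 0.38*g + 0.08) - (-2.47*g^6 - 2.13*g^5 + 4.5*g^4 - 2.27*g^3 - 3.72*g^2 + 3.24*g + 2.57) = 4.77*g^6 - 2.13*g^5 - 11.32*g^4 - 1.66*g^3 - 2.16*g^2 - 2.86*g - 2.49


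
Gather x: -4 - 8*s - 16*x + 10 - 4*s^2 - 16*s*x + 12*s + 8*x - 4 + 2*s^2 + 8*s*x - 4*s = -2*s^2 + x*(-8*s - 8) + 2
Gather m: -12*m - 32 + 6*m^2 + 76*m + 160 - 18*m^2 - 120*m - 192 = -12*m^2 - 56*m - 64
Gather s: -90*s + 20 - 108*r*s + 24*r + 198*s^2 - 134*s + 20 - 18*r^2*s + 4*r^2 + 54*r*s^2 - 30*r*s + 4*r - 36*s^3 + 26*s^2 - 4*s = 4*r^2 + 28*r - 36*s^3 + s^2*(54*r + 224) + s*(-18*r^2 - 138*r - 228) + 40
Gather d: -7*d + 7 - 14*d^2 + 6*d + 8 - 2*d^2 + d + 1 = 16 - 16*d^2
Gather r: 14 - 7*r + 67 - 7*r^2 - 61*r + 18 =-7*r^2 - 68*r + 99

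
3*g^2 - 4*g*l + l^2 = (-3*g + l)*(-g + l)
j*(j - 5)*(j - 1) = j^3 - 6*j^2 + 5*j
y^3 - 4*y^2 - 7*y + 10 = (y - 5)*(y - 1)*(y + 2)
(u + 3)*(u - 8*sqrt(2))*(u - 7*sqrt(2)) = u^3 - 15*sqrt(2)*u^2 + 3*u^2 - 45*sqrt(2)*u + 112*u + 336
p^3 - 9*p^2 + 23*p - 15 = (p - 5)*(p - 3)*(p - 1)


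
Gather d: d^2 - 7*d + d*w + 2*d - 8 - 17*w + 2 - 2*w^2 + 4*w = d^2 + d*(w - 5) - 2*w^2 - 13*w - 6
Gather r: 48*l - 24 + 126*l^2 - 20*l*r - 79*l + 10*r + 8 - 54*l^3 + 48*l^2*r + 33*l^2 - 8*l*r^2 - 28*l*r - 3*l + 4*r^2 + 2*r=-54*l^3 + 159*l^2 - 34*l + r^2*(4 - 8*l) + r*(48*l^2 - 48*l + 12) - 16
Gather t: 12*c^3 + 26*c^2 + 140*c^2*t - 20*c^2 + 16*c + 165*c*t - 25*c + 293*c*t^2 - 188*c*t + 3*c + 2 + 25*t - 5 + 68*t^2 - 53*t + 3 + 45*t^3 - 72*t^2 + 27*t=12*c^3 + 6*c^2 - 6*c + 45*t^3 + t^2*(293*c - 4) + t*(140*c^2 - 23*c - 1)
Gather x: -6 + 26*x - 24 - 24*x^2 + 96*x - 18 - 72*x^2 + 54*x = -96*x^2 + 176*x - 48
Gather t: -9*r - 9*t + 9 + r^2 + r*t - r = r^2 - 10*r + t*(r - 9) + 9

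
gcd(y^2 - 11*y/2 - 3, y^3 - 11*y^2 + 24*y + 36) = y - 6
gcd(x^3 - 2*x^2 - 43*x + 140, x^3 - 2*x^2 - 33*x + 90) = x - 5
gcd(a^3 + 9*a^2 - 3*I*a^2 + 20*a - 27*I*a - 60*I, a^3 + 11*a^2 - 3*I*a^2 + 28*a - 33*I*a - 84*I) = a^2 + a*(4 - 3*I) - 12*I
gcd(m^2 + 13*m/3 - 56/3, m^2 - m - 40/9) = m - 8/3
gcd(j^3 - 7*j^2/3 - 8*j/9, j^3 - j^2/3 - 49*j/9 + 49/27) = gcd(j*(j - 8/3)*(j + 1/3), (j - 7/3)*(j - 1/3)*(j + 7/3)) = 1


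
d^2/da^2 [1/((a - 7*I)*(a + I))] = 2*((a - 7*I)^2 + (a - 7*I)*(a + I) + (a + I)^2)/((a - 7*I)^3*(a + I)^3)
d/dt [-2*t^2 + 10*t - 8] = 10 - 4*t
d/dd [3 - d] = -1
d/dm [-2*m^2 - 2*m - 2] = -4*m - 2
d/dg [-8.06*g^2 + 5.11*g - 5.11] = 5.11 - 16.12*g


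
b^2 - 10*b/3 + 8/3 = (b - 2)*(b - 4/3)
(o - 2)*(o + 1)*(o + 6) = o^3 + 5*o^2 - 8*o - 12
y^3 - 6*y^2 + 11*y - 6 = (y - 3)*(y - 2)*(y - 1)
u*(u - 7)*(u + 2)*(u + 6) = u^4 + u^3 - 44*u^2 - 84*u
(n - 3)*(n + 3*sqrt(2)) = n^2 - 3*n + 3*sqrt(2)*n - 9*sqrt(2)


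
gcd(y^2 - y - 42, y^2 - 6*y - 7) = y - 7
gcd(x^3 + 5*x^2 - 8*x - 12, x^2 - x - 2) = x^2 - x - 2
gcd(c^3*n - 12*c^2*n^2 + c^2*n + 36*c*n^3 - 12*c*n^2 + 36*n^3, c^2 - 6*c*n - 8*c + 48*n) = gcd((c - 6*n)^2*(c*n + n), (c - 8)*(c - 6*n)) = c - 6*n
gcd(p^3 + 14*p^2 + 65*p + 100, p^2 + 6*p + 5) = p + 5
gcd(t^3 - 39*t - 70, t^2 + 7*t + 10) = t^2 + 7*t + 10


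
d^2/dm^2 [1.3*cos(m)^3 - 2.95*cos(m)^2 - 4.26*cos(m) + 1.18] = 3.285*cos(m) + 5.9*cos(2*m) - 2.925*cos(3*m)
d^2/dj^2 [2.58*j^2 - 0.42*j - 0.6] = 5.16000000000000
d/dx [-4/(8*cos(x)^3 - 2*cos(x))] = 2*(1 - 12*cos(x)^2)*sin(x)/((4*cos(x)^2 - 1)^2*cos(x)^2)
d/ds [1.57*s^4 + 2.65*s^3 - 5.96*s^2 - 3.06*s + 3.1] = 6.28*s^3 + 7.95*s^2 - 11.92*s - 3.06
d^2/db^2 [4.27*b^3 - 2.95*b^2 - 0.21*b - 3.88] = 25.62*b - 5.9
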